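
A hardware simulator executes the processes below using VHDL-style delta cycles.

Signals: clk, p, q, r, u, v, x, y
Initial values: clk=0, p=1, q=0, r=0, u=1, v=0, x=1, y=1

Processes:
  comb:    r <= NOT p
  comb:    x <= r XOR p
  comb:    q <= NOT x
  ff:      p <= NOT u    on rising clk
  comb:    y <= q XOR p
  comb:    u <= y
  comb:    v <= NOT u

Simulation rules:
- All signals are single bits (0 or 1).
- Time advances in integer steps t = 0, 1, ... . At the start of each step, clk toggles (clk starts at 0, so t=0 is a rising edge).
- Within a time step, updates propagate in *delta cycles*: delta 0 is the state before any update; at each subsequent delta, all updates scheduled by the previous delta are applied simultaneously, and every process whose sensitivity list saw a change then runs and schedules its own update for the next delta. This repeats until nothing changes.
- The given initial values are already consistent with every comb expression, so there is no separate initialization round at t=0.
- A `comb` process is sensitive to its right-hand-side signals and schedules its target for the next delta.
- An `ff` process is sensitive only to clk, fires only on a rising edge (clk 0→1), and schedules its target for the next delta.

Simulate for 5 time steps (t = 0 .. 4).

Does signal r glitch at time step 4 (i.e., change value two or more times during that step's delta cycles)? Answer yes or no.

t=0 Δ0: y=1 r=0 p=1 u=1 v=0 clk=0 x=1 q=0
  Δ1: clk:0→1
  Δ2: p:1→0
  Δ3: y:1→0, r:0→1, x:1→0
  Δ4: u:1→0, x:0→1, q:0→1
  Δ5: y:0→1, v:0→1, q:1→0
  Δ6: y:1→0, u:0→1
  Δ7: u:1→0, v:1→0
  Δ8: v:0→1
  (8Δ to stable)
t=1 Δ0: y=0 r=1 p=0 u=0 v=1 clk=1 x=1 q=0
  Δ1: clk:1→0
  (1Δ to stable)
t=2 Δ0: y=0 r=1 p=0 u=0 v=1 clk=0 x=1 q=0
  Δ1: clk:0→1
  Δ2: p:0→1
  Δ3: y:0→1, r:1→0, x:1→0
  Δ4: u:0→1, x:0→1, q:0→1
  Δ5: y:1→0, v:1→0, q:1→0
  Δ6: y:0→1, u:1→0
  Δ7: u:0→1, v:0→1
  Δ8: v:1→0
  (8Δ to stable)
t=3 Δ0: y=1 r=0 p=1 u=1 v=0 clk=1 x=1 q=0
  Δ1: clk:1→0
  (1Δ to stable)
t=4 Δ0: y=1 r=0 p=1 u=1 v=0 clk=0 x=1 q=0
  Δ1: clk:0→1
  Δ2: p:1→0
  Δ3: y:1→0, r:0→1, x:1→0
  Δ4: u:1→0, x:0→1, q:0→1
  Δ5: y:0→1, v:0→1, q:1→0
  Δ6: y:1→0, u:0→1
  Δ7: u:1→0, v:1→0
  Δ8: v:0→1
  (8Δ to stable)

no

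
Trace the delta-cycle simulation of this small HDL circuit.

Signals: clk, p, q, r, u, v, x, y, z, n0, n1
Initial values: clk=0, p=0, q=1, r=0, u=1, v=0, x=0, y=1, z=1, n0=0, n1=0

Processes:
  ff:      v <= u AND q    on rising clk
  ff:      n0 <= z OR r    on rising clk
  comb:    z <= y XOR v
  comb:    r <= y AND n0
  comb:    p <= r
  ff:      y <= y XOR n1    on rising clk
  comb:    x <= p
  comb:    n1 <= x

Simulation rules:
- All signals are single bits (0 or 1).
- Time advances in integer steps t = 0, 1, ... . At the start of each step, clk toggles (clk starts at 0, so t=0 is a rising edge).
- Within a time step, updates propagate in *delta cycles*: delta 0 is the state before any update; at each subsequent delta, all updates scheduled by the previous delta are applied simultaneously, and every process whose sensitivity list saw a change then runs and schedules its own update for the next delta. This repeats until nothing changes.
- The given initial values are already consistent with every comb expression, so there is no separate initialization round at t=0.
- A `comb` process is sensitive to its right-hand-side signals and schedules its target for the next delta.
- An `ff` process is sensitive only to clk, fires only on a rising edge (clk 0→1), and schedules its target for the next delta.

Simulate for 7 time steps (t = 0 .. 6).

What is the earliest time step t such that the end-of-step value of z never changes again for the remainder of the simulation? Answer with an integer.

2

t=0 Δ0: n0=0 z=1 r=0 clk=0 y=1 x=0 q=1 p=0 u=1 v=0 n1=0
  Δ1: clk:0→1
  Δ2: n0:0→1, v:0→1
  Δ3: z:1→0, r:0→1
  Δ4: p:0→1
  Δ5: x:0→1
  Δ6: n1:0→1
  (6Δ to stable)
t=1 Δ0: n0=1 z=0 r=1 clk=1 y=1 x=1 q=1 p=1 u=1 v=1 n1=1
  Δ1: clk:1→0
  (1Δ to stable)
t=2 Δ0: n0=1 z=0 r=1 clk=0 y=1 x=1 q=1 p=1 u=1 v=1 n1=1
  Δ1: clk:0→1
  Δ2: y:1→0
  Δ3: z:0→1, r:1→0
  Δ4: p:1→0
  Δ5: x:1→0
  Δ6: n1:1→0
  (6Δ to stable)
t=3 Δ0: n0=1 z=1 r=0 clk=1 y=0 x=0 q=1 p=0 u=1 v=1 n1=0
  Δ1: clk:1→0
  (1Δ to stable)
t=4 Δ0: n0=1 z=1 r=0 clk=0 y=0 x=0 q=1 p=0 u=1 v=1 n1=0
  Δ1: clk:0→1
  (1Δ to stable)
t=5 Δ0: n0=1 z=1 r=0 clk=1 y=0 x=0 q=1 p=0 u=1 v=1 n1=0
  Δ1: clk:1→0
  (1Δ to stable)
t=6 Δ0: n0=1 z=1 r=0 clk=0 y=0 x=0 q=1 p=0 u=1 v=1 n1=0
  Δ1: clk:0→1
  (1Δ to stable)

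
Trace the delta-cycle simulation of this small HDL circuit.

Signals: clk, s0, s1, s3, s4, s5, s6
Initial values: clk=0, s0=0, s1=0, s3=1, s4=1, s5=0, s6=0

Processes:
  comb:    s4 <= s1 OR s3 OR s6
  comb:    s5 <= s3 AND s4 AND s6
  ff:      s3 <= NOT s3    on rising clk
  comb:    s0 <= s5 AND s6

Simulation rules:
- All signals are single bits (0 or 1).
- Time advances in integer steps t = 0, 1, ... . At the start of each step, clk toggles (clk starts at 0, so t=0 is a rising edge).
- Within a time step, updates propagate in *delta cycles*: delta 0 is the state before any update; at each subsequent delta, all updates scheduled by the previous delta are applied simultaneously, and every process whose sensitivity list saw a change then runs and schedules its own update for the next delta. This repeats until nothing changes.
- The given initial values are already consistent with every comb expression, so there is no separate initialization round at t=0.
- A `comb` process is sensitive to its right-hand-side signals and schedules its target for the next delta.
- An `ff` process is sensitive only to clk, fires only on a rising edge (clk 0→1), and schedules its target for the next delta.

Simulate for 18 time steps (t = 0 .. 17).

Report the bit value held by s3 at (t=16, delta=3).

t=0 Δ0: s3=1 clk=0 s0=0 s1=0 s5=0 s6=0 s4=1
  Δ1: clk:0→1
  Δ2: s3:1→0
  Δ3: s4:1→0
  (3Δ to stable)
t=1 Δ0: s3=0 clk=1 s0=0 s1=0 s5=0 s6=0 s4=0
  Δ1: clk:1→0
  (1Δ to stable)
t=2 Δ0: s3=0 clk=0 s0=0 s1=0 s5=0 s6=0 s4=0
  Δ1: clk:0→1
  Δ2: s3:0→1
  Δ3: s4:0→1
  (3Δ to stable)
t=3 Δ0: s3=1 clk=1 s0=0 s1=0 s5=0 s6=0 s4=1
  Δ1: clk:1→0
  (1Δ to stable)
t=4 Δ0: s3=1 clk=0 s0=0 s1=0 s5=0 s6=0 s4=1
  Δ1: clk:0→1
  Δ2: s3:1→0
  Δ3: s4:1→0
  (3Δ to stable)
t=5 Δ0: s3=0 clk=1 s0=0 s1=0 s5=0 s6=0 s4=0
  Δ1: clk:1→0
  (1Δ to stable)
t=6 Δ0: s3=0 clk=0 s0=0 s1=0 s5=0 s6=0 s4=0
  Δ1: clk:0→1
  Δ2: s3:0→1
  Δ3: s4:0→1
  (3Δ to stable)
t=7 Δ0: s3=1 clk=1 s0=0 s1=0 s5=0 s6=0 s4=1
  Δ1: clk:1→0
  (1Δ to stable)
t=8 Δ0: s3=1 clk=0 s0=0 s1=0 s5=0 s6=0 s4=1
  Δ1: clk:0→1
  Δ2: s3:1→0
  Δ3: s4:1→0
  (3Δ to stable)
t=9 Δ0: s3=0 clk=1 s0=0 s1=0 s5=0 s6=0 s4=0
  Δ1: clk:1→0
  (1Δ to stable)
t=10 Δ0: s3=0 clk=0 s0=0 s1=0 s5=0 s6=0 s4=0
  Δ1: clk:0→1
  Δ2: s3:0→1
  Δ3: s4:0→1
  (3Δ to stable)
t=11 Δ0: s3=1 clk=1 s0=0 s1=0 s5=0 s6=0 s4=1
  Δ1: clk:1→0
  (1Δ to stable)
t=12 Δ0: s3=1 clk=0 s0=0 s1=0 s5=0 s6=0 s4=1
  Δ1: clk:0→1
  Δ2: s3:1→0
  Δ3: s4:1→0
  (3Δ to stable)
t=13 Δ0: s3=0 clk=1 s0=0 s1=0 s5=0 s6=0 s4=0
  Δ1: clk:1→0
  (1Δ to stable)
t=14 Δ0: s3=0 clk=0 s0=0 s1=0 s5=0 s6=0 s4=0
  Δ1: clk:0→1
  Δ2: s3:0→1
  Δ3: s4:0→1
  (3Δ to stable)
t=15 Δ0: s3=1 clk=1 s0=0 s1=0 s5=0 s6=0 s4=1
  Δ1: clk:1→0
  (1Δ to stable)
t=16 Δ0: s3=1 clk=0 s0=0 s1=0 s5=0 s6=0 s4=1
  Δ1: clk:0→1
  Δ2: s3:1→0
  Δ3: s4:1→0
  (3Δ to stable)
t=17 Δ0: s3=0 clk=1 s0=0 s1=0 s5=0 s6=0 s4=0
  Δ1: clk:1→0
  (1Δ to stable)

0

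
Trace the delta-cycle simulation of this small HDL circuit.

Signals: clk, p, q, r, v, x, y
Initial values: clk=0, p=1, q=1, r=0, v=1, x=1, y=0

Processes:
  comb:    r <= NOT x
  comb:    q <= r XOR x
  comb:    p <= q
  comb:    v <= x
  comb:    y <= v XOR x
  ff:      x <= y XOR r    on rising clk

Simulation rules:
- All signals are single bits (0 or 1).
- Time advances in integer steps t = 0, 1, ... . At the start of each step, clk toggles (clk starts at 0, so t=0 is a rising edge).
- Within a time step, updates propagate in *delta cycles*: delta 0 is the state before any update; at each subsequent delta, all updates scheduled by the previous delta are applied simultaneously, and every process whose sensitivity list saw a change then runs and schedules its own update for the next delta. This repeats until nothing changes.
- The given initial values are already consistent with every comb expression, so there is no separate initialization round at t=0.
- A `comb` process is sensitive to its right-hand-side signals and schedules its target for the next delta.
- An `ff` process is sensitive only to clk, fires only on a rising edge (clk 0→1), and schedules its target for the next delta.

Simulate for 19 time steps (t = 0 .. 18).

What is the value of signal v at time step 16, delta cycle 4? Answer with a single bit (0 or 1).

0

t0.Δ0 clk=0 r=0 x=1 v=1 y=0 q=1 p=1
t0.Δ1 clk=1 r=0 x=1 v=1 y=0 q=1 p=1
t0.Δ2 clk=1 r=0 x=0 v=1 y=0 q=1 p=1
t0.Δ3 clk=1 r=1 x=0 v=0 y=1 q=0 p=1
t0.Δ4 clk=1 r=1 x=0 v=0 y=0 q=1 p=0
t0.Δ5 clk=1 r=1 x=0 v=0 y=0 q=1 p=1
t1.Δ0 clk=1 r=1 x=0 v=0 y=0 q=1 p=1
t1.Δ1 clk=0 r=1 x=0 v=0 y=0 q=1 p=1
t2.Δ0 clk=0 r=1 x=0 v=0 y=0 q=1 p=1
t2.Δ1 clk=1 r=1 x=0 v=0 y=0 q=1 p=1
t2.Δ2 clk=1 r=1 x=1 v=0 y=0 q=1 p=1
t2.Δ3 clk=1 r=0 x=1 v=1 y=1 q=0 p=1
t2.Δ4 clk=1 r=0 x=1 v=1 y=0 q=1 p=0
t2.Δ5 clk=1 r=0 x=1 v=1 y=0 q=1 p=1
t3.Δ0 clk=1 r=0 x=1 v=1 y=0 q=1 p=1
t3.Δ1 clk=0 r=0 x=1 v=1 y=0 q=1 p=1
t4.Δ0 clk=0 r=0 x=1 v=1 y=0 q=1 p=1
t4.Δ1 clk=1 r=0 x=1 v=1 y=0 q=1 p=1
t4.Δ2 clk=1 r=0 x=0 v=1 y=0 q=1 p=1
t4.Δ3 clk=1 r=1 x=0 v=0 y=1 q=0 p=1
t4.Δ4 clk=1 r=1 x=0 v=0 y=0 q=1 p=0
t4.Δ5 clk=1 r=1 x=0 v=0 y=0 q=1 p=1
t5.Δ0 clk=1 r=1 x=0 v=0 y=0 q=1 p=1
t5.Δ1 clk=0 r=1 x=0 v=0 y=0 q=1 p=1
t6.Δ0 clk=0 r=1 x=0 v=0 y=0 q=1 p=1
t6.Δ1 clk=1 r=1 x=0 v=0 y=0 q=1 p=1
t6.Δ2 clk=1 r=1 x=1 v=0 y=0 q=1 p=1
t6.Δ3 clk=1 r=0 x=1 v=1 y=1 q=0 p=1
t6.Δ4 clk=1 r=0 x=1 v=1 y=0 q=1 p=0
t6.Δ5 clk=1 r=0 x=1 v=1 y=0 q=1 p=1
t7.Δ0 clk=1 r=0 x=1 v=1 y=0 q=1 p=1
t7.Δ1 clk=0 r=0 x=1 v=1 y=0 q=1 p=1
t8.Δ0 clk=0 r=0 x=1 v=1 y=0 q=1 p=1
t8.Δ1 clk=1 r=0 x=1 v=1 y=0 q=1 p=1
t8.Δ2 clk=1 r=0 x=0 v=1 y=0 q=1 p=1
t8.Δ3 clk=1 r=1 x=0 v=0 y=1 q=0 p=1
t8.Δ4 clk=1 r=1 x=0 v=0 y=0 q=1 p=0
t8.Δ5 clk=1 r=1 x=0 v=0 y=0 q=1 p=1
t9.Δ0 clk=1 r=1 x=0 v=0 y=0 q=1 p=1
t9.Δ1 clk=0 r=1 x=0 v=0 y=0 q=1 p=1
t10.Δ0 clk=0 r=1 x=0 v=0 y=0 q=1 p=1
t10.Δ1 clk=1 r=1 x=0 v=0 y=0 q=1 p=1
t10.Δ2 clk=1 r=1 x=1 v=0 y=0 q=1 p=1
t10.Δ3 clk=1 r=0 x=1 v=1 y=1 q=0 p=1
t10.Δ4 clk=1 r=0 x=1 v=1 y=0 q=1 p=0
t10.Δ5 clk=1 r=0 x=1 v=1 y=0 q=1 p=1
t11.Δ0 clk=1 r=0 x=1 v=1 y=0 q=1 p=1
t11.Δ1 clk=0 r=0 x=1 v=1 y=0 q=1 p=1
t12.Δ0 clk=0 r=0 x=1 v=1 y=0 q=1 p=1
t12.Δ1 clk=1 r=0 x=1 v=1 y=0 q=1 p=1
t12.Δ2 clk=1 r=0 x=0 v=1 y=0 q=1 p=1
t12.Δ3 clk=1 r=1 x=0 v=0 y=1 q=0 p=1
t12.Δ4 clk=1 r=1 x=0 v=0 y=0 q=1 p=0
t12.Δ5 clk=1 r=1 x=0 v=0 y=0 q=1 p=1
t13.Δ0 clk=1 r=1 x=0 v=0 y=0 q=1 p=1
t13.Δ1 clk=0 r=1 x=0 v=0 y=0 q=1 p=1
t14.Δ0 clk=0 r=1 x=0 v=0 y=0 q=1 p=1
t14.Δ1 clk=1 r=1 x=0 v=0 y=0 q=1 p=1
t14.Δ2 clk=1 r=1 x=1 v=0 y=0 q=1 p=1
t14.Δ3 clk=1 r=0 x=1 v=1 y=1 q=0 p=1
t14.Δ4 clk=1 r=0 x=1 v=1 y=0 q=1 p=0
t14.Δ5 clk=1 r=0 x=1 v=1 y=0 q=1 p=1
t15.Δ0 clk=1 r=0 x=1 v=1 y=0 q=1 p=1
t15.Δ1 clk=0 r=0 x=1 v=1 y=0 q=1 p=1
t16.Δ0 clk=0 r=0 x=1 v=1 y=0 q=1 p=1
t16.Δ1 clk=1 r=0 x=1 v=1 y=0 q=1 p=1
t16.Δ2 clk=1 r=0 x=0 v=1 y=0 q=1 p=1
t16.Δ3 clk=1 r=1 x=0 v=0 y=1 q=0 p=1
t16.Δ4 clk=1 r=1 x=0 v=0 y=0 q=1 p=0
t16.Δ5 clk=1 r=1 x=0 v=0 y=0 q=1 p=1
t17.Δ0 clk=1 r=1 x=0 v=0 y=0 q=1 p=1
t17.Δ1 clk=0 r=1 x=0 v=0 y=0 q=1 p=1
t18.Δ0 clk=0 r=1 x=0 v=0 y=0 q=1 p=1
t18.Δ1 clk=1 r=1 x=0 v=0 y=0 q=1 p=1
t18.Δ2 clk=1 r=1 x=1 v=0 y=0 q=1 p=1
t18.Δ3 clk=1 r=0 x=1 v=1 y=1 q=0 p=1
t18.Δ4 clk=1 r=0 x=1 v=1 y=0 q=1 p=0
t18.Δ5 clk=1 r=0 x=1 v=1 y=0 q=1 p=1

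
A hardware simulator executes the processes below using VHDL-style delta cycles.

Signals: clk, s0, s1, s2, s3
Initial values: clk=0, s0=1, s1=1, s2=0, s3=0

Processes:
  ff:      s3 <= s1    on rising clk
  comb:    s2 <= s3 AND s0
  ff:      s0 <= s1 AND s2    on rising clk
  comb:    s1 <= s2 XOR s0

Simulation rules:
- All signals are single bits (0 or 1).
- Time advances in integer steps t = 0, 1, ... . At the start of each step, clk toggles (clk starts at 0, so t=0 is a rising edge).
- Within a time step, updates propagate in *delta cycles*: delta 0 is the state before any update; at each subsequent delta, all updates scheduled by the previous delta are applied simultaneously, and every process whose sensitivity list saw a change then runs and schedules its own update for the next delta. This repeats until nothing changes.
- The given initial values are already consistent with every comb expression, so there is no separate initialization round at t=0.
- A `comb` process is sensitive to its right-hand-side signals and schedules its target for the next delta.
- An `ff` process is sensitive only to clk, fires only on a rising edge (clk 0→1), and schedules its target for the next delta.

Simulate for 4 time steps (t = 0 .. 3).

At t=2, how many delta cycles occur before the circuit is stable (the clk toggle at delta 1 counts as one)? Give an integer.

t=0 Δ0: clk=0 s3=0 s1=1 s2=0 s0=1
  Δ1: clk:0→1
  Δ2: s3:0→1, s0:1→0
  Δ3: s1:1→0
  (3Δ to stable)
t=1 Δ0: clk=1 s3=1 s1=0 s2=0 s0=0
  Δ1: clk:1→0
  (1Δ to stable)
t=2 Δ0: clk=0 s3=1 s1=0 s2=0 s0=0
  Δ1: clk:0→1
  Δ2: s3:1→0
  (2Δ to stable)
t=3 Δ0: clk=1 s3=0 s1=0 s2=0 s0=0
  Δ1: clk:1→0
  (1Δ to stable)

2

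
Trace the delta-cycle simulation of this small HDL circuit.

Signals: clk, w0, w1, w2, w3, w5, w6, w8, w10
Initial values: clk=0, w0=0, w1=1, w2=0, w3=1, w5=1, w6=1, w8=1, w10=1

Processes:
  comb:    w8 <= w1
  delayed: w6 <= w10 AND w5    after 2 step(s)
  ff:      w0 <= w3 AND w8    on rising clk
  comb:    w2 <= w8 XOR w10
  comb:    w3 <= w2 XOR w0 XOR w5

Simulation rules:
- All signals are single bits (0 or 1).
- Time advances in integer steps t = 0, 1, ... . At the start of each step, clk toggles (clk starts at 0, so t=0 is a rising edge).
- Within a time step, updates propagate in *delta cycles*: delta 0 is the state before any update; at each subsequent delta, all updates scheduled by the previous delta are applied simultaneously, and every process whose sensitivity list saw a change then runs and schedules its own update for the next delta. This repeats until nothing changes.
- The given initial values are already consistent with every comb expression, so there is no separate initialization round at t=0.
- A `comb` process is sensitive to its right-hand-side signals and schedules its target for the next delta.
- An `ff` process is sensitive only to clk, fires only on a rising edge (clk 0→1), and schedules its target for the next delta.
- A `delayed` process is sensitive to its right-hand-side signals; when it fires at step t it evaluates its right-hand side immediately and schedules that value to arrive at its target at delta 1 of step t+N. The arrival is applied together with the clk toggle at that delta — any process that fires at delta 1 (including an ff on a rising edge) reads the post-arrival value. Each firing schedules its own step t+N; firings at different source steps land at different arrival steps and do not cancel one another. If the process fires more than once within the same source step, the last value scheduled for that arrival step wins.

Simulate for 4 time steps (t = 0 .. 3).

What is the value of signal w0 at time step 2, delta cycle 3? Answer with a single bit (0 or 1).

0

[bits: w2,clk,w3,w1,w8,w5,w0,w10,w6]
t=0: Δ0=001111011 Δ1=011111011 Δ2=011111111 Δ3=010111111 | 3Δ
t=1: Δ0=010111111 Δ1=000111111 | 1Δ
t=2: Δ0=000111111 Δ1=010111111 Δ2=010111011 Δ3=011111011 | 3Δ
t=3: Δ0=011111011 Δ1=001111011 | 1Δ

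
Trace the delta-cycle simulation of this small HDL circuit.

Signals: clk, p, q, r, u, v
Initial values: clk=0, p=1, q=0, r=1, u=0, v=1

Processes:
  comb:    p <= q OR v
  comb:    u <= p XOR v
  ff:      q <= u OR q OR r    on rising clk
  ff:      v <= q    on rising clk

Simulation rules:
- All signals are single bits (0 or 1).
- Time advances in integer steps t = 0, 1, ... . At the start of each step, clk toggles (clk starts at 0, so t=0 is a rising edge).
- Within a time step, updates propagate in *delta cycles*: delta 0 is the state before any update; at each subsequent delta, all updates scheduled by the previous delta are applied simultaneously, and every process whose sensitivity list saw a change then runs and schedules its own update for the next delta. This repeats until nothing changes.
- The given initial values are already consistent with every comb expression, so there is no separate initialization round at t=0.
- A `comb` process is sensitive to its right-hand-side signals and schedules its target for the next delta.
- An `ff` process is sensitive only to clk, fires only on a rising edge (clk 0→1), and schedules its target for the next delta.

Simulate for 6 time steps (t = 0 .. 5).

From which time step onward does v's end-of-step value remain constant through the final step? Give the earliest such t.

2

t0.Δ0 p=1 u=0 r=1 clk=0 q=0 v=1
t0.Δ1 p=1 u=0 r=1 clk=1 q=0 v=1
t0.Δ2 p=1 u=0 r=1 clk=1 q=1 v=0
t0.Δ3 p=1 u=1 r=1 clk=1 q=1 v=0
t1.Δ0 p=1 u=1 r=1 clk=1 q=1 v=0
t1.Δ1 p=1 u=1 r=1 clk=0 q=1 v=0
t2.Δ0 p=1 u=1 r=1 clk=0 q=1 v=0
t2.Δ1 p=1 u=1 r=1 clk=1 q=1 v=0
t2.Δ2 p=1 u=1 r=1 clk=1 q=1 v=1
t2.Δ3 p=1 u=0 r=1 clk=1 q=1 v=1
t3.Δ0 p=1 u=0 r=1 clk=1 q=1 v=1
t3.Δ1 p=1 u=0 r=1 clk=0 q=1 v=1
t4.Δ0 p=1 u=0 r=1 clk=0 q=1 v=1
t4.Δ1 p=1 u=0 r=1 clk=1 q=1 v=1
t5.Δ0 p=1 u=0 r=1 clk=1 q=1 v=1
t5.Δ1 p=1 u=0 r=1 clk=0 q=1 v=1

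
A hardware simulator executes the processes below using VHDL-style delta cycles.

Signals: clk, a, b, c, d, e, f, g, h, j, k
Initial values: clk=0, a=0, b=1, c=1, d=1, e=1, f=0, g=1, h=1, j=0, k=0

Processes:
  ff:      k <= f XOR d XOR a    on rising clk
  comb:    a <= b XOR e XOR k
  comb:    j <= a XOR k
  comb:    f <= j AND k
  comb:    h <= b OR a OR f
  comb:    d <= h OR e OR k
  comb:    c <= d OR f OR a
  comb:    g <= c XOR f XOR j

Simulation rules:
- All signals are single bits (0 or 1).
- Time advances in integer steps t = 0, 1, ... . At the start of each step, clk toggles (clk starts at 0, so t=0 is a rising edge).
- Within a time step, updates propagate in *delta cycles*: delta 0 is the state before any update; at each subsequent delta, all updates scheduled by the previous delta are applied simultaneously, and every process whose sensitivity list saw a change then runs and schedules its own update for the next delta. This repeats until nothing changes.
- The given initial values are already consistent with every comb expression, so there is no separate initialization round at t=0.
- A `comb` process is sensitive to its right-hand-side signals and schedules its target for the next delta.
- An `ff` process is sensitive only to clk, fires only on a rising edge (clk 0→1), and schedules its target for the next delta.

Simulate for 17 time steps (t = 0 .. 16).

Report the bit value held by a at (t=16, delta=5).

1

t=0 Δ0: g=1 h=1 e=1 j=0 b=1 clk=0 k=0 f=0 c=1 d=1 a=0
  Δ1: clk:0→1
  Δ2: k:0→1
  Δ3: j:0→1, a:0→1
  Δ4: g:1→0, j:1→0, f:0→1
  Δ5: f:1→0
  Δ6: g:0→1
  (6Δ to stable)
t=1 Δ0: g=1 h=1 e=1 j=0 b=1 clk=1 k=1 f=0 c=1 d=1 a=1
  Δ1: clk:1→0
  (1Δ to stable)
t=2 Δ0: g=1 h=1 e=1 j=0 b=1 clk=0 k=1 f=0 c=1 d=1 a=1
  Δ1: clk:0→1
  Δ2: k:1→0
  Δ3: j:0→1, a:1→0
  Δ4: g:1→0, j:1→0
  Δ5: g:0→1
  (5Δ to stable)
t=3 Δ0: g=1 h=1 e=1 j=0 b=1 clk=1 k=0 f=0 c=1 d=1 a=0
  Δ1: clk:1→0
  (1Δ to stable)
t=4 Δ0: g=1 h=1 e=1 j=0 b=1 clk=0 k=0 f=0 c=1 d=1 a=0
  Δ1: clk:0→1
  Δ2: k:0→1
  Δ3: j:0→1, a:0→1
  Δ4: g:1→0, j:1→0, f:0→1
  Δ5: f:1→0
  Δ6: g:0→1
  (6Δ to stable)
t=5 Δ0: g=1 h=1 e=1 j=0 b=1 clk=1 k=1 f=0 c=1 d=1 a=1
  Δ1: clk:1→0
  (1Δ to stable)
t=6 Δ0: g=1 h=1 e=1 j=0 b=1 clk=0 k=1 f=0 c=1 d=1 a=1
  Δ1: clk:0→1
  Δ2: k:1→0
  Δ3: j:0→1, a:1→0
  Δ4: g:1→0, j:1→0
  Δ5: g:0→1
  (5Δ to stable)
t=7 Δ0: g=1 h=1 e=1 j=0 b=1 clk=1 k=0 f=0 c=1 d=1 a=0
  Δ1: clk:1→0
  (1Δ to stable)
t=8 Δ0: g=1 h=1 e=1 j=0 b=1 clk=0 k=0 f=0 c=1 d=1 a=0
  Δ1: clk:0→1
  Δ2: k:0→1
  Δ3: j:0→1, a:0→1
  Δ4: g:1→0, j:1→0, f:0→1
  Δ5: f:1→0
  Δ6: g:0→1
  (6Δ to stable)
t=9 Δ0: g=1 h=1 e=1 j=0 b=1 clk=1 k=1 f=0 c=1 d=1 a=1
  Δ1: clk:1→0
  (1Δ to stable)
t=10 Δ0: g=1 h=1 e=1 j=0 b=1 clk=0 k=1 f=0 c=1 d=1 a=1
  Δ1: clk:0→1
  Δ2: k:1→0
  Δ3: j:0→1, a:1→0
  Δ4: g:1→0, j:1→0
  Δ5: g:0→1
  (5Δ to stable)
t=11 Δ0: g=1 h=1 e=1 j=0 b=1 clk=1 k=0 f=0 c=1 d=1 a=0
  Δ1: clk:1→0
  (1Δ to stable)
t=12 Δ0: g=1 h=1 e=1 j=0 b=1 clk=0 k=0 f=0 c=1 d=1 a=0
  Δ1: clk:0→1
  Δ2: k:0→1
  Δ3: j:0→1, a:0→1
  Δ4: g:1→0, j:1→0, f:0→1
  Δ5: f:1→0
  Δ6: g:0→1
  (6Δ to stable)
t=13 Δ0: g=1 h=1 e=1 j=0 b=1 clk=1 k=1 f=0 c=1 d=1 a=1
  Δ1: clk:1→0
  (1Δ to stable)
t=14 Δ0: g=1 h=1 e=1 j=0 b=1 clk=0 k=1 f=0 c=1 d=1 a=1
  Δ1: clk:0→1
  Δ2: k:1→0
  Δ3: j:0→1, a:1→0
  Δ4: g:1→0, j:1→0
  Δ5: g:0→1
  (5Δ to stable)
t=15 Δ0: g=1 h=1 e=1 j=0 b=1 clk=1 k=0 f=0 c=1 d=1 a=0
  Δ1: clk:1→0
  (1Δ to stable)
t=16 Δ0: g=1 h=1 e=1 j=0 b=1 clk=0 k=0 f=0 c=1 d=1 a=0
  Δ1: clk:0→1
  Δ2: k:0→1
  Δ3: j:0→1, a:0→1
  Δ4: g:1→0, j:1→0, f:0→1
  Δ5: f:1→0
  Δ6: g:0→1
  (6Δ to stable)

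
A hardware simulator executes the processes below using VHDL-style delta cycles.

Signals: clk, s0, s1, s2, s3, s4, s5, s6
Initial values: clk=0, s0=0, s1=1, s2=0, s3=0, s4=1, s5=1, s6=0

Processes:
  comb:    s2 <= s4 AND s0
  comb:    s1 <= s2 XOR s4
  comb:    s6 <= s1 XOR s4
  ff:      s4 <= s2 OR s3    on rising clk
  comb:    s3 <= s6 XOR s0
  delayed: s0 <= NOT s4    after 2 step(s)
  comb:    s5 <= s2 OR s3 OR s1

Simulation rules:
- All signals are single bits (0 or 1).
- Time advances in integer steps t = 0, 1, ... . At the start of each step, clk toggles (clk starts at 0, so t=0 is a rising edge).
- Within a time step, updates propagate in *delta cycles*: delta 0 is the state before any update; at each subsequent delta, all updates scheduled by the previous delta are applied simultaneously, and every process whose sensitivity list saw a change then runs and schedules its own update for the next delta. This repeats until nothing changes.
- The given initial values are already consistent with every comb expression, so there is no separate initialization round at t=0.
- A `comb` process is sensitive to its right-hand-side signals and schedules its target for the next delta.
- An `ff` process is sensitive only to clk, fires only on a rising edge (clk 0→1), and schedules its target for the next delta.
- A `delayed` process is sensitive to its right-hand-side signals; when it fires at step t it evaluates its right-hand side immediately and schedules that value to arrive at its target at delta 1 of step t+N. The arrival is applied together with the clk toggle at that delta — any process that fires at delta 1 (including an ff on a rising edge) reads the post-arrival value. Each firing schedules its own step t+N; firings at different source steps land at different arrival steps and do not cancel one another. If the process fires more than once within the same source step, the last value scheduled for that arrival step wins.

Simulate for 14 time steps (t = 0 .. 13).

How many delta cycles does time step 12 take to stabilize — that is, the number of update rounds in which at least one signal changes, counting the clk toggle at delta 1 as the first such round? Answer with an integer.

t0.Δ0 s0=0 s4=1 s1=1 s6=0 s5=1 s3=0 clk=0 s2=0
t0.Δ1 s0=0 s4=1 s1=1 s6=0 s5=1 s3=0 clk=1 s2=0
t0.Δ2 s0=0 s4=0 s1=1 s6=0 s5=1 s3=0 clk=1 s2=0
t0.Δ3 s0=0 s4=0 s1=0 s6=1 s5=1 s3=0 clk=1 s2=0
t0.Δ4 s0=0 s4=0 s1=0 s6=0 s5=0 s3=1 clk=1 s2=0
t0.Δ5 s0=0 s4=0 s1=0 s6=0 s5=1 s3=0 clk=1 s2=0
t0.Δ6 s0=0 s4=0 s1=0 s6=0 s5=0 s3=0 clk=1 s2=0
t1.Δ0 s0=0 s4=0 s1=0 s6=0 s5=0 s3=0 clk=1 s2=0
t1.Δ1 s0=0 s4=0 s1=0 s6=0 s5=0 s3=0 clk=0 s2=0
t2.Δ0 s0=0 s4=0 s1=0 s6=0 s5=0 s3=0 clk=0 s2=0
t2.Δ1 s0=1 s4=0 s1=0 s6=0 s5=0 s3=0 clk=1 s2=0
t2.Δ2 s0=1 s4=0 s1=0 s6=0 s5=0 s3=1 clk=1 s2=0
t2.Δ3 s0=1 s4=0 s1=0 s6=0 s5=1 s3=1 clk=1 s2=0
t3.Δ0 s0=1 s4=0 s1=0 s6=0 s5=1 s3=1 clk=1 s2=0
t3.Δ1 s0=1 s4=0 s1=0 s6=0 s5=1 s3=1 clk=0 s2=0
t4.Δ0 s0=1 s4=0 s1=0 s6=0 s5=1 s3=1 clk=0 s2=0
t4.Δ1 s0=1 s4=0 s1=0 s6=0 s5=1 s3=1 clk=1 s2=0
t4.Δ2 s0=1 s4=1 s1=0 s6=0 s5=1 s3=1 clk=1 s2=0
t4.Δ3 s0=1 s4=1 s1=1 s6=1 s5=1 s3=1 clk=1 s2=1
t4.Δ4 s0=1 s4=1 s1=0 s6=0 s5=1 s3=0 clk=1 s2=1
t4.Δ5 s0=1 s4=1 s1=0 s6=1 s5=1 s3=1 clk=1 s2=1
t4.Δ6 s0=1 s4=1 s1=0 s6=1 s5=1 s3=0 clk=1 s2=1
t5.Δ0 s0=1 s4=1 s1=0 s6=1 s5=1 s3=0 clk=1 s2=1
t5.Δ1 s0=1 s4=1 s1=0 s6=1 s5=1 s3=0 clk=0 s2=1
t6.Δ0 s0=1 s4=1 s1=0 s6=1 s5=1 s3=0 clk=0 s2=1
t6.Δ1 s0=0 s4=1 s1=0 s6=1 s5=1 s3=0 clk=1 s2=1
t6.Δ2 s0=0 s4=1 s1=0 s6=1 s5=1 s3=1 clk=1 s2=0
t6.Δ3 s0=0 s4=1 s1=1 s6=1 s5=1 s3=1 clk=1 s2=0
t6.Δ4 s0=0 s4=1 s1=1 s6=0 s5=1 s3=1 clk=1 s2=0
t6.Δ5 s0=0 s4=1 s1=1 s6=0 s5=1 s3=0 clk=1 s2=0
t7.Δ0 s0=0 s4=1 s1=1 s6=0 s5=1 s3=0 clk=1 s2=0
t7.Δ1 s0=0 s4=1 s1=1 s6=0 s5=1 s3=0 clk=0 s2=0
t8.Δ0 s0=0 s4=1 s1=1 s6=0 s5=1 s3=0 clk=0 s2=0
t8.Δ1 s0=0 s4=1 s1=1 s6=0 s5=1 s3=0 clk=1 s2=0
t8.Δ2 s0=0 s4=0 s1=1 s6=0 s5=1 s3=0 clk=1 s2=0
t8.Δ3 s0=0 s4=0 s1=0 s6=1 s5=1 s3=0 clk=1 s2=0
t8.Δ4 s0=0 s4=0 s1=0 s6=0 s5=0 s3=1 clk=1 s2=0
t8.Δ5 s0=0 s4=0 s1=0 s6=0 s5=1 s3=0 clk=1 s2=0
t8.Δ6 s0=0 s4=0 s1=0 s6=0 s5=0 s3=0 clk=1 s2=0
t9.Δ0 s0=0 s4=0 s1=0 s6=0 s5=0 s3=0 clk=1 s2=0
t9.Δ1 s0=0 s4=0 s1=0 s6=0 s5=0 s3=0 clk=0 s2=0
t10.Δ0 s0=0 s4=0 s1=0 s6=0 s5=0 s3=0 clk=0 s2=0
t10.Δ1 s0=1 s4=0 s1=0 s6=0 s5=0 s3=0 clk=1 s2=0
t10.Δ2 s0=1 s4=0 s1=0 s6=0 s5=0 s3=1 clk=1 s2=0
t10.Δ3 s0=1 s4=0 s1=0 s6=0 s5=1 s3=1 clk=1 s2=0
t11.Δ0 s0=1 s4=0 s1=0 s6=0 s5=1 s3=1 clk=1 s2=0
t11.Δ1 s0=1 s4=0 s1=0 s6=0 s5=1 s3=1 clk=0 s2=0
t12.Δ0 s0=1 s4=0 s1=0 s6=0 s5=1 s3=1 clk=0 s2=0
t12.Δ1 s0=1 s4=0 s1=0 s6=0 s5=1 s3=1 clk=1 s2=0
t12.Δ2 s0=1 s4=1 s1=0 s6=0 s5=1 s3=1 clk=1 s2=0
t12.Δ3 s0=1 s4=1 s1=1 s6=1 s5=1 s3=1 clk=1 s2=1
t12.Δ4 s0=1 s4=1 s1=0 s6=0 s5=1 s3=0 clk=1 s2=1
t12.Δ5 s0=1 s4=1 s1=0 s6=1 s5=1 s3=1 clk=1 s2=1
t12.Δ6 s0=1 s4=1 s1=0 s6=1 s5=1 s3=0 clk=1 s2=1
t13.Δ0 s0=1 s4=1 s1=0 s6=1 s5=1 s3=0 clk=1 s2=1
t13.Δ1 s0=1 s4=1 s1=0 s6=1 s5=1 s3=0 clk=0 s2=1

6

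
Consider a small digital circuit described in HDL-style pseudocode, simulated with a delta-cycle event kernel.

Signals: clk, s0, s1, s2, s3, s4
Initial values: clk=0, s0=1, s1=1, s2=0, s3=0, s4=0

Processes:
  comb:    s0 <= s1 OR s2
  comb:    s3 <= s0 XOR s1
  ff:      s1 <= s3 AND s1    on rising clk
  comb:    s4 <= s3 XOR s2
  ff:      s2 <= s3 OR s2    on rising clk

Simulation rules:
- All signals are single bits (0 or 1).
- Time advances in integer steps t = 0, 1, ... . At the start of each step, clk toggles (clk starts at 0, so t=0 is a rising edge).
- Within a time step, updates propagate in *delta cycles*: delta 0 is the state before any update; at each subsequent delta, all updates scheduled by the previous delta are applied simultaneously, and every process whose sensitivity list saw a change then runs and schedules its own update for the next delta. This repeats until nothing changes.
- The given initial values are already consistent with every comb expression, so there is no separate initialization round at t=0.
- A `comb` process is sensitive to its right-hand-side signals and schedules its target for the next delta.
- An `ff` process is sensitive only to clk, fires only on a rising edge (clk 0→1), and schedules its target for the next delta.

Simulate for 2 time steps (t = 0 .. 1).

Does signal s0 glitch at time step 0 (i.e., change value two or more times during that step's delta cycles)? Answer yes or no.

no

t0.Δ0 s3=0 s0=1 s2=0 clk=0 s1=1 s4=0
t0.Δ1 s3=0 s0=1 s2=0 clk=1 s1=1 s4=0
t0.Δ2 s3=0 s0=1 s2=0 clk=1 s1=0 s4=0
t0.Δ3 s3=1 s0=0 s2=0 clk=1 s1=0 s4=0
t0.Δ4 s3=0 s0=0 s2=0 clk=1 s1=0 s4=1
t0.Δ5 s3=0 s0=0 s2=0 clk=1 s1=0 s4=0
t1.Δ0 s3=0 s0=0 s2=0 clk=1 s1=0 s4=0
t1.Δ1 s3=0 s0=0 s2=0 clk=0 s1=0 s4=0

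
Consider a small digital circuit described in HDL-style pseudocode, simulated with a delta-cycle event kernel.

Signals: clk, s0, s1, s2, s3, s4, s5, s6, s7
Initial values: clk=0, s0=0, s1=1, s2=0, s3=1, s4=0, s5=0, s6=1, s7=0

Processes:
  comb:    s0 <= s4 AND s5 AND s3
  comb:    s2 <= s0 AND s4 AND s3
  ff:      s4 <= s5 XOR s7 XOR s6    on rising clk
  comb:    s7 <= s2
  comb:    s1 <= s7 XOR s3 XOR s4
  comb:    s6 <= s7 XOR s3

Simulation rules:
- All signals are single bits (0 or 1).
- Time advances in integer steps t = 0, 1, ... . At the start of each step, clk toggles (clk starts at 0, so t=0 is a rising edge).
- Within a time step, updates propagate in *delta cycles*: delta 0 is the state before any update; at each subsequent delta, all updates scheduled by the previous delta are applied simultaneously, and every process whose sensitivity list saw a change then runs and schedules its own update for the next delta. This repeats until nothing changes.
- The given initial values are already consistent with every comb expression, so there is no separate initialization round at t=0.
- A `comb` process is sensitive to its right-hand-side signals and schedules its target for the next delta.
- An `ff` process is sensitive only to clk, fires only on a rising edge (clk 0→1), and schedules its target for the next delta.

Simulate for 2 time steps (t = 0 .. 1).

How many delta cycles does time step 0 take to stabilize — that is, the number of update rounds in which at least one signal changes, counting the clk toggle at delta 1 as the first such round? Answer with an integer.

t0.Δ0 s5=0 s3=1 s4=0 s1=1 s7=0 s2=0 clk=0 s6=1 s0=0
t0.Δ1 s5=0 s3=1 s4=0 s1=1 s7=0 s2=0 clk=1 s6=1 s0=0
t0.Δ2 s5=0 s3=1 s4=1 s1=1 s7=0 s2=0 clk=1 s6=1 s0=0
t0.Δ3 s5=0 s3=1 s4=1 s1=0 s7=0 s2=0 clk=1 s6=1 s0=0
t1.Δ0 s5=0 s3=1 s4=1 s1=0 s7=0 s2=0 clk=1 s6=1 s0=0
t1.Δ1 s5=0 s3=1 s4=1 s1=0 s7=0 s2=0 clk=0 s6=1 s0=0

3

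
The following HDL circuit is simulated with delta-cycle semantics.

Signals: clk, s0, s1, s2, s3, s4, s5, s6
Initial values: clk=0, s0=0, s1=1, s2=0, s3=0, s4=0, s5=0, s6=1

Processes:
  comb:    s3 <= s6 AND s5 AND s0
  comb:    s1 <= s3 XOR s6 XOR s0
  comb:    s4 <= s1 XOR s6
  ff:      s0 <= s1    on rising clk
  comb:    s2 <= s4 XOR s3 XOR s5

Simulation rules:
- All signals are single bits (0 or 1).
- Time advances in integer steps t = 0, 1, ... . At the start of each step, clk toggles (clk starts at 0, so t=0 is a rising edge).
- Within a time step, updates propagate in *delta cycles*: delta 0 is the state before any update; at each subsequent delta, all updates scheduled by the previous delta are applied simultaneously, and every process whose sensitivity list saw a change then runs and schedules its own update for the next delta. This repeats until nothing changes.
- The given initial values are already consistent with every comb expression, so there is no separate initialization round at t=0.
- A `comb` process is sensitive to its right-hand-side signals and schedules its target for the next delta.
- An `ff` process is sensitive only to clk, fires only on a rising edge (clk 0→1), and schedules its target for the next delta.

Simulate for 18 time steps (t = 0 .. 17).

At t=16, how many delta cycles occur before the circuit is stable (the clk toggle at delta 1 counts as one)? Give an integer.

t=0 Δ0: s2=0 s1=1 s0=0 clk=0 s6=1 s3=0 s4=0 s5=0
  Δ1: clk:0→1
  Δ2: s0:0→1
  Δ3: s1:1→0
  Δ4: s4:0→1
  Δ5: s2:0→1
  (5Δ to stable)
t=1 Δ0: s2=1 s1=0 s0=1 clk=1 s6=1 s3=0 s4=1 s5=0
  Δ1: clk:1→0
  (1Δ to stable)
t=2 Δ0: s2=1 s1=0 s0=1 clk=0 s6=1 s3=0 s4=1 s5=0
  Δ1: clk:0→1
  Δ2: s0:1→0
  Δ3: s1:0→1
  Δ4: s4:1→0
  Δ5: s2:1→0
  (5Δ to stable)
t=3 Δ0: s2=0 s1=1 s0=0 clk=1 s6=1 s3=0 s4=0 s5=0
  Δ1: clk:1→0
  (1Δ to stable)
t=4 Δ0: s2=0 s1=1 s0=0 clk=0 s6=1 s3=0 s4=0 s5=0
  Δ1: clk:0→1
  Δ2: s0:0→1
  Δ3: s1:1→0
  Δ4: s4:0→1
  Δ5: s2:0→1
  (5Δ to stable)
t=5 Δ0: s2=1 s1=0 s0=1 clk=1 s6=1 s3=0 s4=1 s5=0
  Δ1: clk:1→0
  (1Δ to stable)
t=6 Δ0: s2=1 s1=0 s0=1 clk=0 s6=1 s3=0 s4=1 s5=0
  Δ1: clk:0→1
  Δ2: s0:1→0
  Δ3: s1:0→1
  Δ4: s4:1→0
  Δ5: s2:1→0
  (5Δ to stable)
t=7 Δ0: s2=0 s1=1 s0=0 clk=1 s6=1 s3=0 s4=0 s5=0
  Δ1: clk:1→0
  (1Δ to stable)
t=8 Δ0: s2=0 s1=1 s0=0 clk=0 s6=1 s3=0 s4=0 s5=0
  Δ1: clk:0→1
  Δ2: s0:0→1
  Δ3: s1:1→0
  Δ4: s4:0→1
  Δ5: s2:0→1
  (5Δ to stable)
t=9 Δ0: s2=1 s1=0 s0=1 clk=1 s6=1 s3=0 s4=1 s5=0
  Δ1: clk:1→0
  (1Δ to stable)
t=10 Δ0: s2=1 s1=0 s0=1 clk=0 s6=1 s3=0 s4=1 s5=0
  Δ1: clk:0→1
  Δ2: s0:1→0
  Δ3: s1:0→1
  Δ4: s4:1→0
  Δ5: s2:1→0
  (5Δ to stable)
t=11 Δ0: s2=0 s1=1 s0=0 clk=1 s6=1 s3=0 s4=0 s5=0
  Δ1: clk:1→0
  (1Δ to stable)
t=12 Δ0: s2=0 s1=1 s0=0 clk=0 s6=1 s3=0 s4=0 s5=0
  Δ1: clk:0→1
  Δ2: s0:0→1
  Δ3: s1:1→0
  Δ4: s4:0→1
  Δ5: s2:0→1
  (5Δ to stable)
t=13 Δ0: s2=1 s1=0 s0=1 clk=1 s6=1 s3=0 s4=1 s5=0
  Δ1: clk:1→0
  (1Δ to stable)
t=14 Δ0: s2=1 s1=0 s0=1 clk=0 s6=1 s3=0 s4=1 s5=0
  Δ1: clk:0→1
  Δ2: s0:1→0
  Δ3: s1:0→1
  Δ4: s4:1→0
  Δ5: s2:1→0
  (5Δ to stable)
t=15 Δ0: s2=0 s1=1 s0=0 clk=1 s6=1 s3=0 s4=0 s5=0
  Δ1: clk:1→0
  (1Δ to stable)
t=16 Δ0: s2=0 s1=1 s0=0 clk=0 s6=1 s3=0 s4=0 s5=0
  Δ1: clk:0→1
  Δ2: s0:0→1
  Δ3: s1:1→0
  Δ4: s4:0→1
  Δ5: s2:0→1
  (5Δ to stable)
t=17 Δ0: s2=1 s1=0 s0=1 clk=1 s6=1 s3=0 s4=1 s5=0
  Δ1: clk:1→0
  (1Δ to stable)

5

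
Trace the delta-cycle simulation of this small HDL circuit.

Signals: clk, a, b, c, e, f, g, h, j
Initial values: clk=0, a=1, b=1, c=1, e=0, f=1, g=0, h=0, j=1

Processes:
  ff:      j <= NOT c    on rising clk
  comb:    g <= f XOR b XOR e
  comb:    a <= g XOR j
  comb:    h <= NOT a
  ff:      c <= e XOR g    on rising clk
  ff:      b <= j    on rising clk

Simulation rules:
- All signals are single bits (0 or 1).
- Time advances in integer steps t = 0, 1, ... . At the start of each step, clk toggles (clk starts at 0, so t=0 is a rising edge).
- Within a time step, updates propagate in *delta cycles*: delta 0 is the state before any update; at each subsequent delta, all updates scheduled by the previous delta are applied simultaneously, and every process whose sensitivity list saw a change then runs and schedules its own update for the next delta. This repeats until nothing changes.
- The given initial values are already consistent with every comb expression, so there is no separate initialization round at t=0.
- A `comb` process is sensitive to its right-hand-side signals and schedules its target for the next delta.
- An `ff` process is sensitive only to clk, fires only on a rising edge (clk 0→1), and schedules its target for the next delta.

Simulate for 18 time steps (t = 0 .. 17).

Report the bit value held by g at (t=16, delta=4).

[bits: e,a,b,c,h,clk,g,j,f]
t=0: Δ0=011100011 Δ1=011101011 Δ2=011001001 Δ3=001001001 Δ4=001011001 | 4Δ
t=1: Δ0=001011001 Δ1=001010001 | 1Δ
t=2: Δ0=001010001 Δ1=001011001 Δ2=000011011 Δ3=010011111 Δ4=000001111 Δ5=000011111 | 5Δ
t=3: Δ0=000011111 Δ1=000010111 | 1Δ
t=4: Δ0=000010111 Δ1=000011111 Δ2=001111111 Δ3=001111011 Δ4=011111011 Δ5=011101011 | 5Δ
t=5: Δ0=011101011 Δ1=011100011 | 1Δ
t=6: Δ0=011100011 Δ1=011101011 Δ2=011001001 Δ3=001001001 Δ4=001011001 | 4Δ
t=7: Δ0=001011001 Δ1=001010001 | 1Δ
t=8: Δ0=001010001 Δ1=001011001 Δ2=000011011 Δ3=010011111 Δ4=000001111 Δ5=000011111 | 5Δ
t=9: Δ0=000011111 Δ1=000010111 | 1Δ
t=10: Δ0=000010111 Δ1=000011111 Δ2=001111111 Δ3=001111011 Δ4=011111011 Δ5=011101011 | 5Δ
t=11: Δ0=011101011 Δ1=011100011 | 1Δ
t=12: Δ0=011100011 Δ1=011101011 Δ2=011001001 Δ3=001001001 Δ4=001011001 | 4Δ
t=13: Δ0=001011001 Δ1=001010001 | 1Δ
t=14: Δ0=001010001 Δ1=001011001 Δ2=000011011 Δ3=010011111 Δ4=000001111 Δ5=000011111 | 5Δ
t=15: Δ0=000011111 Δ1=000010111 | 1Δ
t=16: Δ0=000010111 Δ1=000011111 Δ2=001111111 Δ3=001111011 Δ4=011111011 Δ5=011101011 | 5Δ
t=17: Δ0=011101011 Δ1=011100011 | 1Δ

0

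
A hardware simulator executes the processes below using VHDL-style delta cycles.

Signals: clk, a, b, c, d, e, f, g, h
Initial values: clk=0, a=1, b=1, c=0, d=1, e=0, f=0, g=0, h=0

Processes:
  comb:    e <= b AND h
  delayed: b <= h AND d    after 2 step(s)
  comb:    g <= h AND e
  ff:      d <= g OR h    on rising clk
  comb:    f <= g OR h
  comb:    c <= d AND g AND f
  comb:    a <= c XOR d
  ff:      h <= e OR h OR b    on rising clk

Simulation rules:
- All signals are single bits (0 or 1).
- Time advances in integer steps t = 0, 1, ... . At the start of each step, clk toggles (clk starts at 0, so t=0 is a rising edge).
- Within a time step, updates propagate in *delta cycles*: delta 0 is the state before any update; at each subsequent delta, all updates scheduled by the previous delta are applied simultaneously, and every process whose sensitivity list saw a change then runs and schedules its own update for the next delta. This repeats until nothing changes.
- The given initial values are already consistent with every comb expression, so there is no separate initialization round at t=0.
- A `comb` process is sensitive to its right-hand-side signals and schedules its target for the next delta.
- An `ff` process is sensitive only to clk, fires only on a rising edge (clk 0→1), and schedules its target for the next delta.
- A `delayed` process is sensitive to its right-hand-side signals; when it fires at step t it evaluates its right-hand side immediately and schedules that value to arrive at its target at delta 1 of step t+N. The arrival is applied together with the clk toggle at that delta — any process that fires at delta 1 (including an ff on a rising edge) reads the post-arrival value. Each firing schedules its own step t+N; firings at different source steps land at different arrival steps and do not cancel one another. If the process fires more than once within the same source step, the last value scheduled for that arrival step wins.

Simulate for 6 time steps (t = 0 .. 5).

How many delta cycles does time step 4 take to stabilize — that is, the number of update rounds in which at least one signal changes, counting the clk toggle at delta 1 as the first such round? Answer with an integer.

5

t0.Δ0 f=0 b=1 d=1 g=0 a=1 h=0 c=0 e=0 clk=0
t0.Δ1 f=0 b=1 d=1 g=0 a=1 h=0 c=0 e=0 clk=1
t0.Δ2 f=0 b=1 d=0 g=0 a=1 h=1 c=0 e=0 clk=1
t0.Δ3 f=1 b=1 d=0 g=0 a=0 h=1 c=0 e=1 clk=1
t0.Δ4 f=1 b=1 d=0 g=1 a=0 h=1 c=0 e=1 clk=1
t1.Δ0 f=1 b=1 d=0 g=1 a=0 h=1 c=0 e=1 clk=1
t1.Δ1 f=1 b=1 d=0 g=1 a=0 h=1 c=0 e=1 clk=0
t2.Δ0 f=1 b=1 d=0 g=1 a=0 h=1 c=0 e=1 clk=0
t2.Δ1 f=1 b=0 d=0 g=1 a=0 h=1 c=0 e=1 clk=1
t2.Δ2 f=1 b=0 d=1 g=1 a=0 h=1 c=0 e=0 clk=1
t2.Δ3 f=1 b=0 d=1 g=0 a=1 h=1 c=1 e=0 clk=1
t2.Δ4 f=1 b=0 d=1 g=0 a=0 h=1 c=0 e=0 clk=1
t2.Δ5 f=1 b=0 d=1 g=0 a=1 h=1 c=0 e=0 clk=1
t3.Δ0 f=1 b=0 d=1 g=0 a=1 h=1 c=0 e=0 clk=1
t3.Δ1 f=1 b=0 d=1 g=0 a=1 h=1 c=0 e=0 clk=0
t4.Δ0 f=1 b=0 d=1 g=0 a=1 h=1 c=0 e=0 clk=0
t4.Δ1 f=1 b=1 d=1 g=0 a=1 h=1 c=0 e=0 clk=1
t4.Δ2 f=1 b=1 d=1 g=0 a=1 h=1 c=0 e=1 clk=1
t4.Δ3 f=1 b=1 d=1 g=1 a=1 h=1 c=0 e=1 clk=1
t4.Δ4 f=1 b=1 d=1 g=1 a=1 h=1 c=1 e=1 clk=1
t4.Δ5 f=1 b=1 d=1 g=1 a=0 h=1 c=1 e=1 clk=1
t5.Δ0 f=1 b=1 d=1 g=1 a=0 h=1 c=1 e=1 clk=1
t5.Δ1 f=1 b=1 d=1 g=1 a=0 h=1 c=1 e=1 clk=0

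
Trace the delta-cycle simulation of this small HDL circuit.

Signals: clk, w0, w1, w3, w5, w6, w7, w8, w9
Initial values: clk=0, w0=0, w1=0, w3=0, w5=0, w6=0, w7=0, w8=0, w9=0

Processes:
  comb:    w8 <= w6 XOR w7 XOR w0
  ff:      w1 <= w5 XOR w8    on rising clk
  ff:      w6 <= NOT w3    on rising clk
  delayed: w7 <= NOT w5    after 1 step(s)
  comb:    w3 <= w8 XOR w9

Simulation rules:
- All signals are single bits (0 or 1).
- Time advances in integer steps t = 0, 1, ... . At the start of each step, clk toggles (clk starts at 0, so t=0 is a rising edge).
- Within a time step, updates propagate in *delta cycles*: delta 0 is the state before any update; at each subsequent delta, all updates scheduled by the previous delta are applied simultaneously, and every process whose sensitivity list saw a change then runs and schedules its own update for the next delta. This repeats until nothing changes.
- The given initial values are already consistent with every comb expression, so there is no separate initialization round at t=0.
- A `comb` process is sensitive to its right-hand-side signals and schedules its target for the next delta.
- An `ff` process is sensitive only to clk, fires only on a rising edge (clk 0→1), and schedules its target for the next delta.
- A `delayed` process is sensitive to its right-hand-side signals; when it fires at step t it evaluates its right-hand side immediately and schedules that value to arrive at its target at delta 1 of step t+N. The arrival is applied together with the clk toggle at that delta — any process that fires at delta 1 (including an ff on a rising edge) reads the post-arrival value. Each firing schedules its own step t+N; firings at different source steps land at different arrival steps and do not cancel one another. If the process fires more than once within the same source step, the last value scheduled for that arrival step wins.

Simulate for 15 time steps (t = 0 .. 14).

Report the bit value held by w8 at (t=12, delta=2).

t=0 Δ0: clk=0 w9=0 w7=0 w5=0 w3=0 w8=0 w1=0 w0=0 w6=0
  Δ1: clk:0→1
  Δ2: w6:0→1
  Δ3: w8:0→1
  Δ4: w3:0→1
  (4Δ to stable)
t=1 Δ0: clk=1 w9=0 w7=0 w5=0 w3=1 w8=1 w1=0 w0=0 w6=1
  Δ1: clk:1→0
  (1Δ to stable)
t=2 Δ0: clk=0 w9=0 w7=0 w5=0 w3=1 w8=1 w1=0 w0=0 w6=1
  Δ1: clk:0→1
  Δ2: w1:0→1, w6:1→0
  Δ3: w8:1→0
  Δ4: w3:1→0
  (4Δ to stable)
t=3 Δ0: clk=1 w9=0 w7=0 w5=0 w3=0 w8=0 w1=1 w0=0 w6=0
  Δ1: clk:1→0
  (1Δ to stable)
t=4 Δ0: clk=0 w9=0 w7=0 w5=0 w3=0 w8=0 w1=1 w0=0 w6=0
  Δ1: clk:0→1
  Δ2: w1:1→0, w6:0→1
  Δ3: w8:0→1
  Δ4: w3:0→1
  (4Δ to stable)
t=5 Δ0: clk=1 w9=0 w7=0 w5=0 w3=1 w8=1 w1=0 w0=0 w6=1
  Δ1: clk:1→0
  (1Δ to stable)
t=6 Δ0: clk=0 w9=0 w7=0 w5=0 w3=1 w8=1 w1=0 w0=0 w6=1
  Δ1: clk:0→1
  Δ2: w1:0→1, w6:1→0
  Δ3: w8:1→0
  Δ4: w3:1→0
  (4Δ to stable)
t=7 Δ0: clk=1 w9=0 w7=0 w5=0 w3=0 w8=0 w1=1 w0=0 w6=0
  Δ1: clk:1→0
  (1Δ to stable)
t=8 Δ0: clk=0 w9=0 w7=0 w5=0 w3=0 w8=0 w1=1 w0=0 w6=0
  Δ1: clk:0→1
  Δ2: w1:1→0, w6:0→1
  Δ3: w8:0→1
  Δ4: w3:0→1
  (4Δ to stable)
t=9 Δ0: clk=1 w9=0 w7=0 w5=0 w3=1 w8=1 w1=0 w0=0 w6=1
  Δ1: clk:1→0
  (1Δ to stable)
t=10 Δ0: clk=0 w9=0 w7=0 w5=0 w3=1 w8=1 w1=0 w0=0 w6=1
  Δ1: clk:0→1
  Δ2: w1:0→1, w6:1→0
  Δ3: w8:1→0
  Δ4: w3:1→0
  (4Δ to stable)
t=11 Δ0: clk=1 w9=0 w7=0 w5=0 w3=0 w8=0 w1=1 w0=0 w6=0
  Δ1: clk:1→0
  (1Δ to stable)
t=12 Δ0: clk=0 w9=0 w7=0 w5=0 w3=0 w8=0 w1=1 w0=0 w6=0
  Δ1: clk:0→1
  Δ2: w1:1→0, w6:0→1
  Δ3: w8:0→1
  Δ4: w3:0→1
  (4Δ to stable)
t=13 Δ0: clk=1 w9=0 w7=0 w5=0 w3=1 w8=1 w1=0 w0=0 w6=1
  Δ1: clk:1→0
  (1Δ to stable)
t=14 Δ0: clk=0 w9=0 w7=0 w5=0 w3=1 w8=1 w1=0 w0=0 w6=1
  Δ1: clk:0→1
  Δ2: w1:0→1, w6:1→0
  Δ3: w8:1→0
  Δ4: w3:1→0
  (4Δ to stable)

0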